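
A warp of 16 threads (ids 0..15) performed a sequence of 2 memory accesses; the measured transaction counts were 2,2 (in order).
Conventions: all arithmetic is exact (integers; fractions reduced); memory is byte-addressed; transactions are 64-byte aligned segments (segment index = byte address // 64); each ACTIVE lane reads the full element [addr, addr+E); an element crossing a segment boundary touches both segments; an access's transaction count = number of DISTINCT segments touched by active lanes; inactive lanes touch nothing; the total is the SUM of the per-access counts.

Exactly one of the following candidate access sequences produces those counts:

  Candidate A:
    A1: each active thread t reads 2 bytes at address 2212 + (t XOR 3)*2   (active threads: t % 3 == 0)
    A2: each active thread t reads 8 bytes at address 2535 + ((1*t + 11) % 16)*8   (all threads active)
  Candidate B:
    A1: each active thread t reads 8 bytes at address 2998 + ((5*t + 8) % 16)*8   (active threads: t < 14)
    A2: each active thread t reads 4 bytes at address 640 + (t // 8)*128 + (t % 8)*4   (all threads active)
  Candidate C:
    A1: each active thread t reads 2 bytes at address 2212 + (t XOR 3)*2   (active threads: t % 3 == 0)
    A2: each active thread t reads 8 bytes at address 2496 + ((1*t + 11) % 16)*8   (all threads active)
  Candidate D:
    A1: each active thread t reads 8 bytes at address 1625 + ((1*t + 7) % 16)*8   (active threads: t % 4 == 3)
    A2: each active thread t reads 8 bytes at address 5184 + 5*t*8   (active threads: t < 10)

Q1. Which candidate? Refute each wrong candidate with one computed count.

A: A2 gives 3 transactions, not 2
B: A1 gives 3 transactions, not 2
D: A1 gives 3 transactions, not 2
C: all counts match (2,2)

Answer: C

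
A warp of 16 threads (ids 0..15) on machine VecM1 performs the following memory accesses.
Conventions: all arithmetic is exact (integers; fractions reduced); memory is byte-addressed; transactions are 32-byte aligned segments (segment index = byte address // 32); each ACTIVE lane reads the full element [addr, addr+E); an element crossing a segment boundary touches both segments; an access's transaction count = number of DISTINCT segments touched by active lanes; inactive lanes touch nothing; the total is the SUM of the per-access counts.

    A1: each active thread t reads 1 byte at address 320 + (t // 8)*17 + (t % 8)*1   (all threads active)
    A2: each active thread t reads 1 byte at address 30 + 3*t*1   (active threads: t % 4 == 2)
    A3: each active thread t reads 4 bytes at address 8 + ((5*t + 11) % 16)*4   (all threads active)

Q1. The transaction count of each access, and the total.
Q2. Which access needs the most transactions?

A1: 1 transaction
A2: 2 transactions
A3: 3 transactions

Answer: 1,2,3; total 6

Answer: A3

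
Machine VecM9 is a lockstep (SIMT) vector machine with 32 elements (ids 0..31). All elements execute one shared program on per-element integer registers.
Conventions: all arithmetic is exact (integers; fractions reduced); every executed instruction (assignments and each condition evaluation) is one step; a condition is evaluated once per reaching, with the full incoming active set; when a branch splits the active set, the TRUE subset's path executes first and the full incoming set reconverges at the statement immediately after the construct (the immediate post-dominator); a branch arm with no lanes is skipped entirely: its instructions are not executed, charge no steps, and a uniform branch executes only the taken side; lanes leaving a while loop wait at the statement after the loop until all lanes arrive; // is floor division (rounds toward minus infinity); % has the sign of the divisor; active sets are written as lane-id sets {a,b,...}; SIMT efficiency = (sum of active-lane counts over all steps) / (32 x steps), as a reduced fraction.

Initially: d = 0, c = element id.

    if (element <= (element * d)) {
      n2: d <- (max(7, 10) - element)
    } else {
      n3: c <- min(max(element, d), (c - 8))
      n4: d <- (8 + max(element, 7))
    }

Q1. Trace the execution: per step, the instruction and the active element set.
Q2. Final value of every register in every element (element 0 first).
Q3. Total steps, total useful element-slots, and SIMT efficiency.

step 0: eval (element <= (element * d)) {0,1,2,3,4,5,6,7,8,9,10,11,12,13,14,15,16,17,18,19,20,21,22,23,24,25,26,27,28,29,30,31}
step 1: d <- (max(7, 10) - element)  {0}
step 2: c <- min(max(element, d), (c - 8)) {1,2,3,4,5,6,7,8,9,10,11,12,13,14,15,16,17,18,19,20,21,22,23,24,25,26,27,28,29,30,31}
step 3: d <- (8 + max(element, 7))   {1,2,3,4,5,6,7,8,9,10,11,12,13,14,15,16,17,18,19,20,21,22,23,24,25,26,27,28,29,30,31}

Answer: 4 steps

d: 10,15,15,15,15,15,15,15,16,17,18,19,20,21,22,23,24,25,26,27,28,29,30,31,32,33,34,35,36,37,38,39
c: 0,-7,-6,-5,-4,-3,-2,-1,0,1,2,3,4,5,6,7,8,9,10,11,12,13,14,15,16,17,18,19,20,21,22,23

steps = 4; useful = 95; efficiency = 95/128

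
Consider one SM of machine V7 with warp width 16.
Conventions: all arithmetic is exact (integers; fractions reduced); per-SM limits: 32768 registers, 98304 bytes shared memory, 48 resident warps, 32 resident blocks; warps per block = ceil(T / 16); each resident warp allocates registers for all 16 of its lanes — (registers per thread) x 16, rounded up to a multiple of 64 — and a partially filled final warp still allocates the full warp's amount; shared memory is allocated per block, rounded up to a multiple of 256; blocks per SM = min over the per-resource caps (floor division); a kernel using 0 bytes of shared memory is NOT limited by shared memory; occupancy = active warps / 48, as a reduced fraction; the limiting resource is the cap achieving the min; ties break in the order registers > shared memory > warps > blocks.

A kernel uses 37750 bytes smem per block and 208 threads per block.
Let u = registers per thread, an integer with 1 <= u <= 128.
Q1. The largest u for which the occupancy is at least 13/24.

Answer: u = 76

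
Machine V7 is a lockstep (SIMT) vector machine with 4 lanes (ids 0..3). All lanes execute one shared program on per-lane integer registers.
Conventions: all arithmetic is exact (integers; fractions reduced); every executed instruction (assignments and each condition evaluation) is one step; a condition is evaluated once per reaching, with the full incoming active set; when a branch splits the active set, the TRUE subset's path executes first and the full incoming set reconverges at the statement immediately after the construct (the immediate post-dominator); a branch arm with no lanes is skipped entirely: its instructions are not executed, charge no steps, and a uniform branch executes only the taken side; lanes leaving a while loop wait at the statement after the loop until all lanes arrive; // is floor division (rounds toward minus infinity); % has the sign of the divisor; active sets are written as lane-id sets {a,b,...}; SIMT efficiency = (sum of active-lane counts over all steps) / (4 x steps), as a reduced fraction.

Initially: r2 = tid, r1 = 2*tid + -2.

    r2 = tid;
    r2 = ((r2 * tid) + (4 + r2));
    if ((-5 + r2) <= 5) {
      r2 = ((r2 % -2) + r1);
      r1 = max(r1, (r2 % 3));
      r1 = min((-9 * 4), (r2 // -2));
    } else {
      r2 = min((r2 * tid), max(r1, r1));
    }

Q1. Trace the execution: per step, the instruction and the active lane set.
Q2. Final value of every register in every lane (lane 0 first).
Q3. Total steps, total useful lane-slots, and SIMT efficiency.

step 0: r2 <- tid                    {0,1,2,3}
step 1: r2 <- ((r2 * tid) + (4 + r2)) {0,1,2,3}
step 2: eval ((-5 + r2) <= 5)        {0,1,2,3}
step 3: r2 <- ((r2 % -2) + r1)       {0,1,2}
step 4: r1 <- max(r1, (r2 % 3))      {0,1,2}
step 5: r1 <- min((-9 * 4), (r2 // -2)) {0,1,2}
step 6: r2 <- min((r2 * tid), max(r1, r1)) {3}

Answer: 7 steps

r2: -2,0,2,4
r1: -36,-36,-36,4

steps = 7; useful = 22; efficiency = 22/28 = 11/14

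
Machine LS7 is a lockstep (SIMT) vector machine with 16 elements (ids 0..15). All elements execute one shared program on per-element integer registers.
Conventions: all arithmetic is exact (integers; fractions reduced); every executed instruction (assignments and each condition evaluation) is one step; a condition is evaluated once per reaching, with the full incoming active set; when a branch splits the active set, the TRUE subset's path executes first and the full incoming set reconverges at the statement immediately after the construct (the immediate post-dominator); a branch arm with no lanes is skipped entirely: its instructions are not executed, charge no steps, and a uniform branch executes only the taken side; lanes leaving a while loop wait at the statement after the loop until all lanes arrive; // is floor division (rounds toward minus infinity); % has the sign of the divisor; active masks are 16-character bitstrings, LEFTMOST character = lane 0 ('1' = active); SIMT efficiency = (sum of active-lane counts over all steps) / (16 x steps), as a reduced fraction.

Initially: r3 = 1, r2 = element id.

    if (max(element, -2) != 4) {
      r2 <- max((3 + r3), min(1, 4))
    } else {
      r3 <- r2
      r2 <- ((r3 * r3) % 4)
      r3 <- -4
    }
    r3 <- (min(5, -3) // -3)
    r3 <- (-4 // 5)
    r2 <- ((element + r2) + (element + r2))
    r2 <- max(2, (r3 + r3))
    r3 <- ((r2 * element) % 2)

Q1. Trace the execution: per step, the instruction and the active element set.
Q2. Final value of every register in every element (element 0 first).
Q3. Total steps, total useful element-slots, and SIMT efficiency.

step 0: eval (max(element, -2) != 4) 1111111111111111
step 1: r2 <- max((3 + r3), min(1, 4)) 1111011111111111
step 2: r3 <- r2                     0000100000000000
step 3: r2 <- ((r3 * r3) % 4)        0000100000000000
step 4: r3 <- -4                     0000100000000000
step 5: r3 <- (min(5, -3) // -3)     1111111111111111
step 6: r3 <- (-4 // 5)              1111111111111111
step 7: r2 <- ((element + r2) + (element + r2)) 1111111111111111
step 8: r2 <- max(2, (r3 + r3))      1111111111111111
step 9: r3 <- ((r2 * element) % 2)   1111111111111111

Answer: 10 steps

r3: 0,0,0,0,0,0,0,0,0,0,0,0,0,0,0,0
r2: 2,2,2,2,2,2,2,2,2,2,2,2,2,2,2,2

steps = 10; useful = 114; efficiency = 114/160 = 57/80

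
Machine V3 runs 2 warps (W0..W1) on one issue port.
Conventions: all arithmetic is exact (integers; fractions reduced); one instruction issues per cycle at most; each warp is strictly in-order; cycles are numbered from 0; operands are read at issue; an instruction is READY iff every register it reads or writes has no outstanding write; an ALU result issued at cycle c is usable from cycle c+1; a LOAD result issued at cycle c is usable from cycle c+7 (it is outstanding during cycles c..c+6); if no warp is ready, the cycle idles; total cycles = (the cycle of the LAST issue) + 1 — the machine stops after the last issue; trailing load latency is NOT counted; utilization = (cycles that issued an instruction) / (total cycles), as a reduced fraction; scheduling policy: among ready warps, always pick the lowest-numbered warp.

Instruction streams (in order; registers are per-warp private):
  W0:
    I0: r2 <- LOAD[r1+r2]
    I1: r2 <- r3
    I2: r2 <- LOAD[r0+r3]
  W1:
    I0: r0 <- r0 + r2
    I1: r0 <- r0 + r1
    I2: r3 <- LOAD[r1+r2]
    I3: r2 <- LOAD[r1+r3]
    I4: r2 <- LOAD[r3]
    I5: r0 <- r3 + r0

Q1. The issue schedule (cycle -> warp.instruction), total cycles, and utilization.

cycle 0: W0.I0
cycle 1: W1.I0
cycle 2: W1.I1
cycle 3: W1.I2
cycle 4: idle
cycle 5: idle
cycle 6: idle
cycle 7: W0.I1
cycle 8: W0.I2
cycle 9: idle
cycle 10: W1.I3
cycle 11: idle
cycle 12: idle
cycle 13: idle
cycle 14: idle
cycle 15: idle
cycle 16: idle
cycle 17: W1.I4
cycle 18: W1.I5

Answer: 19 cycles, utilization 9/19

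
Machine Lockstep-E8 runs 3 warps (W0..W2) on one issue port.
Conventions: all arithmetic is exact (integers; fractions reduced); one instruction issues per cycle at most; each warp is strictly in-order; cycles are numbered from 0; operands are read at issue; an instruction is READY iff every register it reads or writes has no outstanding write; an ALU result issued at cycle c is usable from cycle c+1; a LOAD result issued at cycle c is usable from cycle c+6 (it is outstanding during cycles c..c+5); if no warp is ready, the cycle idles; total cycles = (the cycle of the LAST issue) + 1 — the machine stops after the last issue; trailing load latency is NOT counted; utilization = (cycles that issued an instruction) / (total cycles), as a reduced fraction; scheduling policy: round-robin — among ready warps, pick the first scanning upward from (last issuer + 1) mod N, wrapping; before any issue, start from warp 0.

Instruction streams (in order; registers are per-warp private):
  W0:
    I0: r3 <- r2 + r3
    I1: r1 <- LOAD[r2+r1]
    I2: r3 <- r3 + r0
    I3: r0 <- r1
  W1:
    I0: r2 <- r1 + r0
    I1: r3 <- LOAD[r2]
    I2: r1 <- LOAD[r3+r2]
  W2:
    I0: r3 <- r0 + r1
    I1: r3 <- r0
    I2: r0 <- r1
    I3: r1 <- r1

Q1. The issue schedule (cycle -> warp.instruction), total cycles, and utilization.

cycle 0: W0.I0
cycle 1: W1.I0
cycle 2: W2.I0
cycle 3: W0.I1
cycle 4: W1.I1
cycle 5: W2.I1
cycle 6: W0.I2
cycle 7: W2.I2
cycle 8: W2.I3
cycle 9: W0.I3
cycle 10: W1.I2

Answer: 11 cycles, utilization 1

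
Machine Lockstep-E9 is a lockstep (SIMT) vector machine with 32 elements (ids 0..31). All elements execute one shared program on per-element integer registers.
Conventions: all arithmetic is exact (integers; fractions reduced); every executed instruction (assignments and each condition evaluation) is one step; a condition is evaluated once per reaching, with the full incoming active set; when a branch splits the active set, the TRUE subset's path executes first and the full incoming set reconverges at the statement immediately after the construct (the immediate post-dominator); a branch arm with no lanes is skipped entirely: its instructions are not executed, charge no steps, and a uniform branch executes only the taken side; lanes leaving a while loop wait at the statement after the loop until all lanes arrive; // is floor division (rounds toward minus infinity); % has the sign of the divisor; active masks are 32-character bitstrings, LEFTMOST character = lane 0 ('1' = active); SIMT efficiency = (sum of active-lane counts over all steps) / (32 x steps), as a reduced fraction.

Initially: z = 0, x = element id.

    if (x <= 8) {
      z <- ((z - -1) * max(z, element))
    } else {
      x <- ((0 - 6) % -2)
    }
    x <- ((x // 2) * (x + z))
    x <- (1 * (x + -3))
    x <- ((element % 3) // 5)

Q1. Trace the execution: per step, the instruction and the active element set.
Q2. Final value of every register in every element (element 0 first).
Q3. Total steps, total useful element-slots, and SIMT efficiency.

step 0: eval (x <= 8)                11111111111111111111111111111111
step 1: z <- ((z - -1) * max(z, element)) 11111111100000000000000000000000
step 2: x <- ((0 - 6) % -2)          00000000011111111111111111111111
step 3: x <- ((x // 2) * (x + z))    11111111111111111111111111111111
step 4: x <- (1 * (x + -3))          11111111111111111111111111111111
step 5: x <- ((element % 3) // 5)    11111111111111111111111111111111

Answer: 6 steps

z: 0,1,2,3,4,5,6,7,8,0,0,0,0,0,0,0,0,0,0,0,0,0,0,0,0,0,0,0,0,0,0,0
x: 0,0,0,0,0,0,0,0,0,0,0,0,0,0,0,0,0,0,0,0,0,0,0,0,0,0,0,0,0,0,0,0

steps = 6; useful = 160; efficiency = 160/192 = 5/6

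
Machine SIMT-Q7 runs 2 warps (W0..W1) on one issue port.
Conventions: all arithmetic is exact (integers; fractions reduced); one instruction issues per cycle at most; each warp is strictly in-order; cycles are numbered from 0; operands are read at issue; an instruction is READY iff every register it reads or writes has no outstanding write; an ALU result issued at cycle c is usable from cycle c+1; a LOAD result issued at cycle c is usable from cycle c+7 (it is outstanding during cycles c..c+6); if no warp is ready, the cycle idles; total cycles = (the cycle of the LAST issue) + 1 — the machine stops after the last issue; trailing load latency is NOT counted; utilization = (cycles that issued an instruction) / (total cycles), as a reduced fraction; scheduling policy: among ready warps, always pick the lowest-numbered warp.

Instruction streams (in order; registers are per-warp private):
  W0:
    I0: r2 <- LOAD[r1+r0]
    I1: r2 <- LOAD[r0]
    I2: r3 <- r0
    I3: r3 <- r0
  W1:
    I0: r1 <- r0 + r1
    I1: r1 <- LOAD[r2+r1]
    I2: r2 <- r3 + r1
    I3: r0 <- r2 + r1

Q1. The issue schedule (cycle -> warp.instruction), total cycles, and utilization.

cycle 0: W0.I0
cycle 1: W1.I0
cycle 2: W1.I1
cycle 3: idle
cycle 4: idle
cycle 5: idle
cycle 6: idle
cycle 7: W0.I1
cycle 8: W0.I2
cycle 9: W0.I3
cycle 10: W1.I2
cycle 11: W1.I3

Answer: 12 cycles, utilization 2/3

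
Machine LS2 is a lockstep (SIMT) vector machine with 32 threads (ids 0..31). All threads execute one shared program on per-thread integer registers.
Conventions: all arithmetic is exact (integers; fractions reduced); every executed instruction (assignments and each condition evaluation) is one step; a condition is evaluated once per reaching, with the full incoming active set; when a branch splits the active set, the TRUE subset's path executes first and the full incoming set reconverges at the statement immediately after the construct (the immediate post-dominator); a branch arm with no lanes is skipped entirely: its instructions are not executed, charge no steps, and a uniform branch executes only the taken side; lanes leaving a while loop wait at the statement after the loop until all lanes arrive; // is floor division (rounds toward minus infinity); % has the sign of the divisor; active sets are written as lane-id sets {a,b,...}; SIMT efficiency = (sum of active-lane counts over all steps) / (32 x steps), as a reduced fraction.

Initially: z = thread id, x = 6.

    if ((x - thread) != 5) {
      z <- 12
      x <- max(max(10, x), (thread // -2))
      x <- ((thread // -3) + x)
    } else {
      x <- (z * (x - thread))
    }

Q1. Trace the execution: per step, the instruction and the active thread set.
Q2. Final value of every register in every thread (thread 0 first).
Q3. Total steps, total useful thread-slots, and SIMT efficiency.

step 0: eval ((x - thread) != 5)     {0,1,2,3,4,5,6,7,8,9,10,11,12,13,14,15,16,17,18,19,20,21,22,23,24,25,26,27,28,29,30,31}
step 1: z <- 12                      {0,2,3,4,5,6,7,8,9,10,11,12,13,14,15,16,17,18,19,20,21,22,23,24,25,26,27,28,29,30,31}
step 2: x <- max(max(10, x), (thread // -2)) {0,2,3,4,5,6,7,8,9,10,11,12,13,14,15,16,17,18,19,20,21,22,23,24,25,26,27,28,29,30,31}
step 3: x <- ((thread // -3) + x)    {0,2,3,4,5,6,7,8,9,10,11,12,13,14,15,16,17,18,19,20,21,22,23,24,25,26,27,28,29,30,31}
step 4: x <- (z * (x - thread))      {1}

Answer: 5 steps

z: 12,1,12,12,12,12,12,12,12,12,12,12,12,12,12,12,12,12,12,12,12,12,12,12,12,12,12,12,12,12,12,12
x: 10,5,9,9,8,8,8,7,7,7,6,6,6,5,5,5,4,4,4,3,3,3,2,2,2,1,1,1,0,0,0,-1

steps = 5; useful = 126; efficiency = 126/160 = 63/80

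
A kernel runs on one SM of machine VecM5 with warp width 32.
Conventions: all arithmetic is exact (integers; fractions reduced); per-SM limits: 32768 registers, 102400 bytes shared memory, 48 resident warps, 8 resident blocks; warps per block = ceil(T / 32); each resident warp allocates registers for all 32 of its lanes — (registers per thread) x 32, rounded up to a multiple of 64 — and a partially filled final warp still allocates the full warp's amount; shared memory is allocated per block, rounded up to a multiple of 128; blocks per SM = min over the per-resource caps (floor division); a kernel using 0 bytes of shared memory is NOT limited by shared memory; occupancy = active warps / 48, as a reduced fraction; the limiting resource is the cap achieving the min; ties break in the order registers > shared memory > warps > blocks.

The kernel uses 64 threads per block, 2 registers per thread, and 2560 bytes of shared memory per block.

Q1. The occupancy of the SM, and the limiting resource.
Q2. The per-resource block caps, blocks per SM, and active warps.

Answer: occupancy 1/3, limited by blocks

registers: 256 blocks
shared memory: 40 blocks
warps: 24 blocks
blocks: 8 blocks

Answer: 8 blocks, 16 active warps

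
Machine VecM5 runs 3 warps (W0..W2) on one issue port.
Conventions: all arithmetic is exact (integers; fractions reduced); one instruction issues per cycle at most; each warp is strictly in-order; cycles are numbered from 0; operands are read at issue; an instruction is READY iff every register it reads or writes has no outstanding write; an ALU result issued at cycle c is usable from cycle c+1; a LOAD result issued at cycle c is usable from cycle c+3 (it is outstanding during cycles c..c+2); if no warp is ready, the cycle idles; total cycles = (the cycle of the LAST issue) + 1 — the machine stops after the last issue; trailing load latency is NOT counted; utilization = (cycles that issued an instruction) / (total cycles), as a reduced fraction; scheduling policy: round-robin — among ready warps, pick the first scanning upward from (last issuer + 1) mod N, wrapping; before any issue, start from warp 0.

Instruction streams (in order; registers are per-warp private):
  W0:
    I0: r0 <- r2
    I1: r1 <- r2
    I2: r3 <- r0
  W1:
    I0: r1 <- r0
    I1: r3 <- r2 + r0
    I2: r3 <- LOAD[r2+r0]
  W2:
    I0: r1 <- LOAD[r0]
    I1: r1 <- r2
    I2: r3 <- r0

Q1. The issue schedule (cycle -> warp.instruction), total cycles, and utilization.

cycle 0: W0.I0
cycle 1: W1.I0
cycle 2: W2.I0
cycle 3: W0.I1
cycle 4: W1.I1
cycle 5: W2.I1
cycle 6: W0.I2
cycle 7: W1.I2
cycle 8: W2.I2

Answer: 9 cycles, utilization 1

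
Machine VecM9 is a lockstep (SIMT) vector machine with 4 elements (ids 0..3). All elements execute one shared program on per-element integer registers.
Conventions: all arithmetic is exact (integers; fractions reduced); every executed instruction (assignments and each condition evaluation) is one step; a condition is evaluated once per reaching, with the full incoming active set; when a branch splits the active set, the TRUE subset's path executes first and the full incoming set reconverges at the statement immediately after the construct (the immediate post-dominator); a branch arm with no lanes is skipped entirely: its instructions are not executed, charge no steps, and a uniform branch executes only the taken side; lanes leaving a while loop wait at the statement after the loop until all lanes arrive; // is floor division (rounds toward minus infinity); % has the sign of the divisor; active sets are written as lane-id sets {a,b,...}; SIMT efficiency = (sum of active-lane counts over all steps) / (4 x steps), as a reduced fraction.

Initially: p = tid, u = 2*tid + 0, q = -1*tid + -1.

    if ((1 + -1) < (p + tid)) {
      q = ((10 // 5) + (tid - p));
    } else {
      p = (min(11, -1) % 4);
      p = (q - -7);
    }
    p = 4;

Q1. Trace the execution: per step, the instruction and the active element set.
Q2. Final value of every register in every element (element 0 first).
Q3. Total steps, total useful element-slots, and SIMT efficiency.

step 0: eval ((1 + -1) < (p + tid))  {0,1,2,3}
step 1: q <- ((10 // 5) + (tid - p)) {1,2,3}
step 2: p <- (min(11, -1) % 4)       {0}
step 3: p <- (q - -7)                {0}
step 4: p <- 4                       {0,1,2,3}

Answer: 5 steps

p: 4,4,4,4
u: 0,2,4,6
q: -1,2,2,2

steps = 5; useful = 13; efficiency = 13/20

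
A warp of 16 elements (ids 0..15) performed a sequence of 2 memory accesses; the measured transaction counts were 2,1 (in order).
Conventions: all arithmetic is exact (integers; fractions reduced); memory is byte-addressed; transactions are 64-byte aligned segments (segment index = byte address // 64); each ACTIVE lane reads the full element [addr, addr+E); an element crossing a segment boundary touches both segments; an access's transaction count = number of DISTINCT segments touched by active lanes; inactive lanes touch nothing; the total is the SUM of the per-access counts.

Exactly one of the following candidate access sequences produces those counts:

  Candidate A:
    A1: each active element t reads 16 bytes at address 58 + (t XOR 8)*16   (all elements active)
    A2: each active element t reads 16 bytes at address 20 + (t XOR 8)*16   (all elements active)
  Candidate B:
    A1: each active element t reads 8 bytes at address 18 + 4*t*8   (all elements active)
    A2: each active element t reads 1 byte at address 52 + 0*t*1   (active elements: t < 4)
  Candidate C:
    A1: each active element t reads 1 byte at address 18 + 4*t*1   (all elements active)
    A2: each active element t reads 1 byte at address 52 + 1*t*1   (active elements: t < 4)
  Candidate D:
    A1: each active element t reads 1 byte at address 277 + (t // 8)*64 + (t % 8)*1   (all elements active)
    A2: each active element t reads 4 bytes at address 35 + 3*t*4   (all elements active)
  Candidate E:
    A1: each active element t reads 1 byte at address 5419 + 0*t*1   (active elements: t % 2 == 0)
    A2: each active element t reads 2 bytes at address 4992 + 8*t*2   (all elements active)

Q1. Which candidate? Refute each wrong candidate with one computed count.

A: A1 gives 5 transactions, not 2
B: A1 gives 8 transactions, not 2
D: A2 gives 4 transactions, not 1
E: A1 gives 1 transaction, not 2
C: all counts match (2,1)

Answer: C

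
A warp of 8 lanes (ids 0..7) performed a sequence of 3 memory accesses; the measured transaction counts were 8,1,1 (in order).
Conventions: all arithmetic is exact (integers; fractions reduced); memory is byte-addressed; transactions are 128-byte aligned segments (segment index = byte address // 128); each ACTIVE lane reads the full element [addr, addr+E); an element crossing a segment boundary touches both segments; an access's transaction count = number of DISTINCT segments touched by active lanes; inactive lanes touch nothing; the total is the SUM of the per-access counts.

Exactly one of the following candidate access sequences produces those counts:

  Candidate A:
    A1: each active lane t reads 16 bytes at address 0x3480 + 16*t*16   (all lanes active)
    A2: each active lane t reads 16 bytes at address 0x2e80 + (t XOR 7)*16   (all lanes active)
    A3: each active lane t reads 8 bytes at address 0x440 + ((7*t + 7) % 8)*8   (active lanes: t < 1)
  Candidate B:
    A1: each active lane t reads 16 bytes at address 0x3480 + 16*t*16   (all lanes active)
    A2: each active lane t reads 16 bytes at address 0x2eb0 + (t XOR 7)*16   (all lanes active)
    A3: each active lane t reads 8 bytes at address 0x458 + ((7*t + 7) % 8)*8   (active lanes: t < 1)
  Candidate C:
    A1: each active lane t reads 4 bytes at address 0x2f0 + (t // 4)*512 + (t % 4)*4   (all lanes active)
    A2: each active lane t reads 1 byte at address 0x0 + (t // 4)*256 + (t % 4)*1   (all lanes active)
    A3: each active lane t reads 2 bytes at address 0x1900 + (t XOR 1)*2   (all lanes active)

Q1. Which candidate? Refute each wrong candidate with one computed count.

B: A2 gives 2 transactions, not 1
C: A1 gives 2 transactions, not 8
A: all counts match (8,1,1)

Answer: A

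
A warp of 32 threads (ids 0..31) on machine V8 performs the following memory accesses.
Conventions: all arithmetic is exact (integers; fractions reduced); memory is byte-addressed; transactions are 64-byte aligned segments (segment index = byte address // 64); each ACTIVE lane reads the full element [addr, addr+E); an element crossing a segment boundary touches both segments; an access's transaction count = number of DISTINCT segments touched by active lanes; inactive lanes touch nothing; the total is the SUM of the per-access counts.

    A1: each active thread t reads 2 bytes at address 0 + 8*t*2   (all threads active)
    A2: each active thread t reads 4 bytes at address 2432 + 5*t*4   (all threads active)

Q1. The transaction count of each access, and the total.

A1: 8 transactions
A2: 10 transactions

Answer: 8,10; total 18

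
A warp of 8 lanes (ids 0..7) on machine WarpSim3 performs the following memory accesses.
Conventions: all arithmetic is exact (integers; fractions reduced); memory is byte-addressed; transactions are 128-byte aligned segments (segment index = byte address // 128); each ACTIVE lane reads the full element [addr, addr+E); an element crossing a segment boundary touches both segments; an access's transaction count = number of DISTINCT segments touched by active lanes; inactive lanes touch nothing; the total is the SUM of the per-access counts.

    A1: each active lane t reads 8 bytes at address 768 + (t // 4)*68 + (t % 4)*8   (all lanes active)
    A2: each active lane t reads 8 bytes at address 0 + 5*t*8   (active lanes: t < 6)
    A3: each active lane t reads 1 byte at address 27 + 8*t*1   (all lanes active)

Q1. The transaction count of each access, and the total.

A1: 1 transaction
A2: 2 transactions
A3: 1 transaction

Answer: 1,2,1; total 4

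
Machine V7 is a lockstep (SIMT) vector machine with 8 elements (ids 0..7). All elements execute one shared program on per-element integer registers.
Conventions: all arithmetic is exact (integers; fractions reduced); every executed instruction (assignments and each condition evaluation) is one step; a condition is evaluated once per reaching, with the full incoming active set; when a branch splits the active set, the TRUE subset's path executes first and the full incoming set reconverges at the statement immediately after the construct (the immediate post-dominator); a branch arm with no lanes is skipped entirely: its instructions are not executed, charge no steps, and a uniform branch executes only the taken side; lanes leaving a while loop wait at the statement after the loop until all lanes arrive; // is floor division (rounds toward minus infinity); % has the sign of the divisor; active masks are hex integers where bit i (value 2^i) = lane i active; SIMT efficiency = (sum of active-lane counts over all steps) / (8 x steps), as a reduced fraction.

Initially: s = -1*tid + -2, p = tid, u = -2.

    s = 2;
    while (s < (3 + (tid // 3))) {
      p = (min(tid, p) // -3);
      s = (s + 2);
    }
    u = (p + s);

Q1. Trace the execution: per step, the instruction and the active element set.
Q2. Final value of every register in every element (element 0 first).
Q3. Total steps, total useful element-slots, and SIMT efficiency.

step 0: s <- 2                       0xff
step 1: eval (s < (3 + (tid // 3)))  0xff
step 2: p <- (min(tid, p) // -3)     0xff
step 3: s <- (s + 2)                 0xff
step 4: eval (s < (3 + (tid // 3)))  0xff
step 5: p <- (min(tid, p) // -3)     0xc0
step 6: s <- (s + 2)                 0xc0
step 7: eval (s < (3 + (tid // 3)))  0xc0
step 8: u <- (p + s)                 0xff

Answer: 9 steps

s: 4,4,4,4,4,4,6,6
p: 0,-1,-1,-1,-2,-2,0,1
u: 4,3,3,3,2,2,6,7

steps = 9; useful = 54; efficiency = 54/72 = 3/4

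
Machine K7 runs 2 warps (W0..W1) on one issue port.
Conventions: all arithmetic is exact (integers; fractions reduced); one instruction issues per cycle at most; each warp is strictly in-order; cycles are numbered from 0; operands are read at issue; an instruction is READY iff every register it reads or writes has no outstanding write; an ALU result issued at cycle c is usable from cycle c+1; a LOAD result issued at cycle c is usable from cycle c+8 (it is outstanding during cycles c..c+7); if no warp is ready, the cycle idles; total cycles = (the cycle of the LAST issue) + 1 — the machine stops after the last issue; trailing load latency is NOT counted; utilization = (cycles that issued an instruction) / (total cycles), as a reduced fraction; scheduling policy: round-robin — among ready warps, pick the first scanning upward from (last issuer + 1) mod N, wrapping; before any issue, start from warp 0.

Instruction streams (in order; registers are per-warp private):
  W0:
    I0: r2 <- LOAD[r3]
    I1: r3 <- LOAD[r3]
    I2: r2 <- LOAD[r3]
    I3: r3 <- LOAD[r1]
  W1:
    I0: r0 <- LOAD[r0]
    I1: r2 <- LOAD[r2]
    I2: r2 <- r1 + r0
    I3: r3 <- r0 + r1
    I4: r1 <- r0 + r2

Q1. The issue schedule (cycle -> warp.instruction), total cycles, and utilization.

cycle 0: W0.I0
cycle 1: W1.I0
cycle 2: W0.I1
cycle 3: W1.I1
cycle 4: idle
cycle 5: idle
cycle 6: idle
cycle 7: idle
cycle 8: idle
cycle 9: idle
cycle 10: W0.I2
cycle 11: W1.I2
cycle 12: W0.I3
cycle 13: W1.I3
cycle 14: W1.I4

Answer: 15 cycles, utilization 3/5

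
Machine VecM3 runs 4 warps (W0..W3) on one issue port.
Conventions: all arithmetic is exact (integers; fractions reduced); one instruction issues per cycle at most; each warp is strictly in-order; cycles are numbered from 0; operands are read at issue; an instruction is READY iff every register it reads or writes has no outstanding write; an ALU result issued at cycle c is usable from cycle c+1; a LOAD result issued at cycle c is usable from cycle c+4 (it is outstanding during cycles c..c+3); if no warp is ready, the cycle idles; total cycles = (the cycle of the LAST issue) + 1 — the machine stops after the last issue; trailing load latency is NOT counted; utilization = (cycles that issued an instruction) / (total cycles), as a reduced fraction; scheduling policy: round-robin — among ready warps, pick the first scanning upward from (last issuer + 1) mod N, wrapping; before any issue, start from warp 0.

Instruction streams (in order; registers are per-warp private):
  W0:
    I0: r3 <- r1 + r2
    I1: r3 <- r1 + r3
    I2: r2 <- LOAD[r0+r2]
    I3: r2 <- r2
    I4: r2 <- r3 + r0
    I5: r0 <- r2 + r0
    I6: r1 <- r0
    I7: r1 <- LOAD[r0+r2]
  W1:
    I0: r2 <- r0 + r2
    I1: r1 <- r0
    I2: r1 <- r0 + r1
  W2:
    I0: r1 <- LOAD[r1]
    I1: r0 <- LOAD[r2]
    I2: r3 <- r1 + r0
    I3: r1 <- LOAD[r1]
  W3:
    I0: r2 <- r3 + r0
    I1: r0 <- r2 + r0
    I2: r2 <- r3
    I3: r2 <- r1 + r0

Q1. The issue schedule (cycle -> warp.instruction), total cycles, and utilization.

cycle 0: W0.I0
cycle 1: W1.I0
cycle 2: W2.I0
cycle 3: W3.I0
cycle 4: W0.I1
cycle 5: W1.I1
cycle 6: W2.I1
cycle 7: W3.I1
cycle 8: W0.I2
cycle 9: W1.I2
cycle 10: W2.I2
cycle 11: W3.I2
cycle 12: W0.I3
cycle 13: W2.I3
cycle 14: W3.I3
cycle 15: W0.I4
cycle 16: W0.I5
cycle 17: W0.I6
cycle 18: W0.I7

Answer: 19 cycles, utilization 1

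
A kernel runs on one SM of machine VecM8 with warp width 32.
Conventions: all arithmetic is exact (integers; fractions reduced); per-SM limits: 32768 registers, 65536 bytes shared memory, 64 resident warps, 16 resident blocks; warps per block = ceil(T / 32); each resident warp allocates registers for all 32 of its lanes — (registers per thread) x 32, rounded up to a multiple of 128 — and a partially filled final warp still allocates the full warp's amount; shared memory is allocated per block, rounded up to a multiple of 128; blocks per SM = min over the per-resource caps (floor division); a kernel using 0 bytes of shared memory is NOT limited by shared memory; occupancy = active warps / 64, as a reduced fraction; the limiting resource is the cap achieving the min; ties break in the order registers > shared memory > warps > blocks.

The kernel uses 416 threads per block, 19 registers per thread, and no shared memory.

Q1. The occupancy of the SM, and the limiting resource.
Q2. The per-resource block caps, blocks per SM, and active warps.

Answer: occupancy 39/64, limited by registers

registers: 3 blocks
shared memory: no limit (kernel uses none)
warps: 4 blocks
blocks: 16 blocks

Answer: 3 blocks, 39 active warps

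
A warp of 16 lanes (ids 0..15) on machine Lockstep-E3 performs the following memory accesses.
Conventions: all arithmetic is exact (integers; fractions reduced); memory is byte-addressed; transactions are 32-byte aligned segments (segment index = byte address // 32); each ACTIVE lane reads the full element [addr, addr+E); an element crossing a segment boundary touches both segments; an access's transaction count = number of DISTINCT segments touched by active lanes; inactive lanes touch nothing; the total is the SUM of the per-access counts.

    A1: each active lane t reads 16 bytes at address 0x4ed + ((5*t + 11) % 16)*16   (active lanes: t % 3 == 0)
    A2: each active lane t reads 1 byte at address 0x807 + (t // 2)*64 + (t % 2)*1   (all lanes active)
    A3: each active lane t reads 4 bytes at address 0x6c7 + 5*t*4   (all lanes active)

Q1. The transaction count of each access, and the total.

A1: 4 transactions
A2: 8 transactions
A3: 10 transactions

Answer: 4,8,10; total 22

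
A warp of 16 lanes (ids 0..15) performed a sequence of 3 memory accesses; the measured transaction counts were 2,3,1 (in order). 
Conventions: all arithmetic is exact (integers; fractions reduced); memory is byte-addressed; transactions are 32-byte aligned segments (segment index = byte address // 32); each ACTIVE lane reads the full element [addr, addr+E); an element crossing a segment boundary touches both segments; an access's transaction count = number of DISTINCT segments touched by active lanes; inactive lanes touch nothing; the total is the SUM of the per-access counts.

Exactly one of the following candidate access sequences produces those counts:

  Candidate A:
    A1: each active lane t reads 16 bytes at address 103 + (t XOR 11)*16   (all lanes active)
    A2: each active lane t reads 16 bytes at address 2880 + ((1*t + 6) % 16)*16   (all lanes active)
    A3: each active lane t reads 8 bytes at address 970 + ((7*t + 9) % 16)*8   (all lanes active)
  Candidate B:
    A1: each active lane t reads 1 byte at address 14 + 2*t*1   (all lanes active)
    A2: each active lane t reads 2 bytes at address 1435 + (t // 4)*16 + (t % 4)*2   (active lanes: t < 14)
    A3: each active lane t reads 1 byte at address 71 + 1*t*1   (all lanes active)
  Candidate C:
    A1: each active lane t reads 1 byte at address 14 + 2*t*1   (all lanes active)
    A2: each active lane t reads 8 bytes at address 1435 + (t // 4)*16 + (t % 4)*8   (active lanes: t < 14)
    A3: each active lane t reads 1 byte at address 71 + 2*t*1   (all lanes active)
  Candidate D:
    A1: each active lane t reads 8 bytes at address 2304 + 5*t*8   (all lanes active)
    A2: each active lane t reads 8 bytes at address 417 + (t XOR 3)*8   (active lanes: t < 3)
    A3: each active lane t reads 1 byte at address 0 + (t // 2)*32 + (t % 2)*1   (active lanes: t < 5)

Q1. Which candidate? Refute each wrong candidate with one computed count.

A: A1 gives 9 transactions, not 2
C: A3 gives 2 transactions, not 1
D: A1 gives 16 transactions, not 2
B: all counts match (2,3,1)

Answer: B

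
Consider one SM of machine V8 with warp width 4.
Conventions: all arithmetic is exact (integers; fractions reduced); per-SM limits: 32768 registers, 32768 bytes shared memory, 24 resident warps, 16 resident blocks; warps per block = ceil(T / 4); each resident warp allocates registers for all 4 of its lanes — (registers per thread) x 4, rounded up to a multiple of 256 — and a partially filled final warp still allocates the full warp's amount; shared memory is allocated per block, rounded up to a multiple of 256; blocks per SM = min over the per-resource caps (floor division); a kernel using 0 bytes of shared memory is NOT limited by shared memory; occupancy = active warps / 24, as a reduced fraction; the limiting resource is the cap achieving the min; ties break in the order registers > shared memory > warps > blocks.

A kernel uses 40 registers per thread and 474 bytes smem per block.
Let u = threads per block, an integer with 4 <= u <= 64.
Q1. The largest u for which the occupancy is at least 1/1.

Answer: u = 48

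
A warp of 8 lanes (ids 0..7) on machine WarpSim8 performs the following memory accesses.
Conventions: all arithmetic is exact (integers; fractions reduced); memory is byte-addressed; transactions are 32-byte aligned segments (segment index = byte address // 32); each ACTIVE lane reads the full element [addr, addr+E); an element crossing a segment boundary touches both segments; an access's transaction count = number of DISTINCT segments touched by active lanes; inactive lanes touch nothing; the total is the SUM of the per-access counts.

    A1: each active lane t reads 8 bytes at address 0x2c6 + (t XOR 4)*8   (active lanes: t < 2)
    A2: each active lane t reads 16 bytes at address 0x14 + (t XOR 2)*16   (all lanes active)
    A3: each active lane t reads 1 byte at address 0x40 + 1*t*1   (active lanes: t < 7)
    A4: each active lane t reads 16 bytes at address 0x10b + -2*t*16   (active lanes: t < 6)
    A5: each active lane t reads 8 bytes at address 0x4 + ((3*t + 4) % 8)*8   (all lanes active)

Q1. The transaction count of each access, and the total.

A1: 1 transaction
A2: 5 transactions
A3: 1 transaction
A4: 6 transactions
A5: 3 transactions

Answer: 1,5,1,6,3; total 16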